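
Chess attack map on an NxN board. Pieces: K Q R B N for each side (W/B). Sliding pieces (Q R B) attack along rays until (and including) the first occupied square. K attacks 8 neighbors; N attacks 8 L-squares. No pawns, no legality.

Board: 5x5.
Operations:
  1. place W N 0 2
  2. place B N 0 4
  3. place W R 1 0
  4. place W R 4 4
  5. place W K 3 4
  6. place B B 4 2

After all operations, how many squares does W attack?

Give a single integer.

Answer: 17

Derivation:
Op 1: place WN@(0,2)
Op 2: place BN@(0,4)
Op 3: place WR@(1,0)
Op 4: place WR@(4,4)
Op 5: place WK@(3,4)
Op 6: place BB@(4,2)
Per-piece attacks for W:
  WN@(0,2): attacks (1,4) (2,3) (1,0) (2,1)
  WR@(1,0): attacks (1,1) (1,2) (1,3) (1,4) (2,0) (3,0) (4,0) (0,0)
  WK@(3,4): attacks (3,3) (4,4) (2,4) (4,3) (2,3)
  WR@(4,4): attacks (4,3) (4,2) (3,4) [ray(0,-1) blocked at (4,2); ray(-1,0) blocked at (3,4)]
Union (17 distinct): (0,0) (1,0) (1,1) (1,2) (1,3) (1,4) (2,0) (2,1) (2,3) (2,4) (3,0) (3,3) (3,4) (4,0) (4,2) (4,3) (4,4)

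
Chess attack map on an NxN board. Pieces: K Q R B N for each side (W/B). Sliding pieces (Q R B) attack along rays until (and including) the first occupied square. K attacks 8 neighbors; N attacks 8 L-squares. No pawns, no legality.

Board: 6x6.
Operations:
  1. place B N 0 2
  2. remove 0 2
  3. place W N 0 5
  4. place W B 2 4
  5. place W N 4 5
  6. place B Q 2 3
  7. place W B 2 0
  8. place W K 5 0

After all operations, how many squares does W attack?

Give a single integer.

Op 1: place BN@(0,2)
Op 2: remove (0,2)
Op 3: place WN@(0,5)
Op 4: place WB@(2,4)
Op 5: place WN@(4,5)
Op 6: place BQ@(2,3)
Op 7: place WB@(2,0)
Op 8: place WK@(5,0)
Per-piece attacks for W:
  WN@(0,5): attacks (1,3) (2,4)
  WB@(2,0): attacks (3,1) (4,2) (5,3) (1,1) (0,2)
  WB@(2,4): attacks (3,5) (3,3) (4,2) (5,1) (1,5) (1,3) (0,2)
  WN@(4,5): attacks (5,3) (3,3) (2,4)
  WK@(5,0): attacks (5,1) (4,0) (4,1)
Union (13 distinct): (0,2) (1,1) (1,3) (1,5) (2,4) (3,1) (3,3) (3,5) (4,0) (4,1) (4,2) (5,1) (5,3)

Answer: 13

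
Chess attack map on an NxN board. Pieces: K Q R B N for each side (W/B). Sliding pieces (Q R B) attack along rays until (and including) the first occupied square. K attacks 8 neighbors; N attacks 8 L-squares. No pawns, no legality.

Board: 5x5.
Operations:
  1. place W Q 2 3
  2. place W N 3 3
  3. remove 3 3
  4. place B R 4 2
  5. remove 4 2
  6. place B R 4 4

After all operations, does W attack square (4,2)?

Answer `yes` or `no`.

Op 1: place WQ@(2,3)
Op 2: place WN@(3,3)
Op 3: remove (3,3)
Op 4: place BR@(4,2)
Op 5: remove (4,2)
Op 6: place BR@(4,4)
Per-piece attacks for W:
  WQ@(2,3): attacks (2,4) (2,2) (2,1) (2,0) (3,3) (4,3) (1,3) (0,3) (3,4) (3,2) (4,1) (1,4) (1,2) (0,1)
W attacks (4,2): no

Answer: no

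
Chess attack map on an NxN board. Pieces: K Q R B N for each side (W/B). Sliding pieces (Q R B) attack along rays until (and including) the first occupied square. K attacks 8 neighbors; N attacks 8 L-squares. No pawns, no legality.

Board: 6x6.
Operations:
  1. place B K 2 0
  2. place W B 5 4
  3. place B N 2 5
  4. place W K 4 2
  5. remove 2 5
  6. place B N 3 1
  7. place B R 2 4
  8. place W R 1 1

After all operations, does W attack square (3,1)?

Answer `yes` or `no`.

Answer: yes

Derivation:
Op 1: place BK@(2,0)
Op 2: place WB@(5,4)
Op 3: place BN@(2,5)
Op 4: place WK@(4,2)
Op 5: remove (2,5)
Op 6: place BN@(3,1)
Op 7: place BR@(2,4)
Op 8: place WR@(1,1)
Per-piece attacks for W:
  WR@(1,1): attacks (1,2) (1,3) (1,4) (1,5) (1,0) (2,1) (3,1) (0,1) [ray(1,0) blocked at (3,1)]
  WK@(4,2): attacks (4,3) (4,1) (5,2) (3,2) (5,3) (5,1) (3,3) (3,1)
  WB@(5,4): attacks (4,5) (4,3) (3,2) (2,1) (1,0)
W attacks (3,1): yes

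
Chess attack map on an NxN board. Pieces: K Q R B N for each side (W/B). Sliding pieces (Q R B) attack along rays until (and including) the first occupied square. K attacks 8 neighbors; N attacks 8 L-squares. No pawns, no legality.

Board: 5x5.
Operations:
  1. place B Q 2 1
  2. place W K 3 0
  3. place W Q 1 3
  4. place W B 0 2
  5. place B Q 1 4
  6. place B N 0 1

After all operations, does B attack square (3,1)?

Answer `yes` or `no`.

Op 1: place BQ@(2,1)
Op 2: place WK@(3,0)
Op 3: place WQ@(1,3)
Op 4: place WB@(0,2)
Op 5: place BQ@(1,4)
Op 6: place BN@(0,1)
Per-piece attacks for B:
  BN@(0,1): attacks (1,3) (2,2) (2,0)
  BQ@(1,4): attacks (1,3) (2,4) (3,4) (4,4) (0,4) (2,3) (3,2) (4,1) (0,3) [ray(0,-1) blocked at (1,3)]
  BQ@(2,1): attacks (2,2) (2,3) (2,4) (2,0) (3,1) (4,1) (1,1) (0,1) (3,2) (4,3) (3,0) (1,2) (0,3) (1,0) [ray(-1,0) blocked at (0,1); ray(1,-1) blocked at (3,0)]
B attacks (3,1): yes

Answer: yes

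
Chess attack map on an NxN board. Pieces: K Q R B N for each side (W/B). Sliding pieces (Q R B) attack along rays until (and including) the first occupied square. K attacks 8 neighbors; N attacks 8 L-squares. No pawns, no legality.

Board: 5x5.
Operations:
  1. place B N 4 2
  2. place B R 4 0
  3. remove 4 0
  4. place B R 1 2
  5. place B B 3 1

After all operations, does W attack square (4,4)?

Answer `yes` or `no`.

Answer: no

Derivation:
Op 1: place BN@(4,2)
Op 2: place BR@(4,0)
Op 3: remove (4,0)
Op 4: place BR@(1,2)
Op 5: place BB@(3,1)
Per-piece attacks for W:
W attacks (4,4): no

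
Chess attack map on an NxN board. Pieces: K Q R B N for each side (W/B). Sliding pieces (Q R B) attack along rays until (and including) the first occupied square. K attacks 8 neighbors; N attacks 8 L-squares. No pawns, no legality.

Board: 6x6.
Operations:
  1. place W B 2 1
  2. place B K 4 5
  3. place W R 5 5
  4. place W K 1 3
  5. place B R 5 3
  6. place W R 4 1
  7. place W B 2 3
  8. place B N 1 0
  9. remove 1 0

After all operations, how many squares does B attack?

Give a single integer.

Answer: 11

Derivation:
Op 1: place WB@(2,1)
Op 2: place BK@(4,5)
Op 3: place WR@(5,5)
Op 4: place WK@(1,3)
Op 5: place BR@(5,3)
Op 6: place WR@(4,1)
Op 7: place WB@(2,3)
Op 8: place BN@(1,0)
Op 9: remove (1,0)
Per-piece attacks for B:
  BK@(4,5): attacks (4,4) (5,5) (3,5) (5,4) (3,4)
  BR@(5,3): attacks (5,4) (5,5) (5,2) (5,1) (5,0) (4,3) (3,3) (2,3) [ray(0,1) blocked at (5,5); ray(-1,0) blocked at (2,3)]
Union (11 distinct): (2,3) (3,3) (3,4) (3,5) (4,3) (4,4) (5,0) (5,1) (5,2) (5,4) (5,5)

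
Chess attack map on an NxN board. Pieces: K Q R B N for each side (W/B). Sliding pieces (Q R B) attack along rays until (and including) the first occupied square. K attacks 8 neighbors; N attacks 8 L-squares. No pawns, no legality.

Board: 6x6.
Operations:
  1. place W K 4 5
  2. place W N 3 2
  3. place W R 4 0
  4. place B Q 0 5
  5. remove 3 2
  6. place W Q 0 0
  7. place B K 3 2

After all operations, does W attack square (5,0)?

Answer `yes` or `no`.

Answer: yes

Derivation:
Op 1: place WK@(4,5)
Op 2: place WN@(3,2)
Op 3: place WR@(4,0)
Op 4: place BQ@(0,5)
Op 5: remove (3,2)
Op 6: place WQ@(0,0)
Op 7: place BK@(3,2)
Per-piece attacks for W:
  WQ@(0,0): attacks (0,1) (0,2) (0,3) (0,4) (0,5) (1,0) (2,0) (3,0) (4,0) (1,1) (2,2) (3,3) (4,4) (5,5) [ray(0,1) blocked at (0,5); ray(1,0) blocked at (4,0)]
  WR@(4,0): attacks (4,1) (4,2) (4,3) (4,4) (4,5) (5,0) (3,0) (2,0) (1,0) (0,0) [ray(0,1) blocked at (4,5); ray(-1,0) blocked at (0,0)]
  WK@(4,5): attacks (4,4) (5,5) (3,5) (5,4) (3,4)
W attacks (5,0): yes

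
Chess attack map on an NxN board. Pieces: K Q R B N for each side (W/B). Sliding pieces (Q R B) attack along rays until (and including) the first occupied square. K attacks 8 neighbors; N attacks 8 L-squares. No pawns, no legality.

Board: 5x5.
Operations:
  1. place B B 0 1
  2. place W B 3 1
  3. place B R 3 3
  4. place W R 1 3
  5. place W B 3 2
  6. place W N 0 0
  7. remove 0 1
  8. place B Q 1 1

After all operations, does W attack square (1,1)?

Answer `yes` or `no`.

Op 1: place BB@(0,1)
Op 2: place WB@(3,1)
Op 3: place BR@(3,3)
Op 4: place WR@(1,3)
Op 5: place WB@(3,2)
Op 6: place WN@(0,0)
Op 7: remove (0,1)
Op 8: place BQ@(1,1)
Per-piece attacks for W:
  WN@(0,0): attacks (1,2) (2,1)
  WR@(1,3): attacks (1,4) (1,2) (1,1) (2,3) (3,3) (0,3) [ray(0,-1) blocked at (1,1); ray(1,0) blocked at (3,3)]
  WB@(3,1): attacks (4,2) (4,0) (2,2) (1,3) (2,0) [ray(-1,1) blocked at (1,3)]
  WB@(3,2): attacks (4,3) (4,1) (2,3) (1,4) (2,1) (1,0)
W attacks (1,1): yes

Answer: yes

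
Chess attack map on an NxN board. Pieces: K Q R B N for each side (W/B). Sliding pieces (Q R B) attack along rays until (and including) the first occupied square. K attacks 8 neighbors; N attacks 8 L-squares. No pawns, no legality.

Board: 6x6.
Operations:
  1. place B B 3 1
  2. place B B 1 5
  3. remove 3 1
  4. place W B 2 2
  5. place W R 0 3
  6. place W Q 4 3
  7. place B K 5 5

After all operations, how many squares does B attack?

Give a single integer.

Answer: 8

Derivation:
Op 1: place BB@(3,1)
Op 2: place BB@(1,5)
Op 3: remove (3,1)
Op 4: place WB@(2,2)
Op 5: place WR@(0,3)
Op 6: place WQ@(4,3)
Op 7: place BK@(5,5)
Per-piece attacks for B:
  BB@(1,5): attacks (2,4) (3,3) (4,2) (5,1) (0,4)
  BK@(5,5): attacks (5,4) (4,5) (4,4)
Union (8 distinct): (0,4) (2,4) (3,3) (4,2) (4,4) (4,5) (5,1) (5,4)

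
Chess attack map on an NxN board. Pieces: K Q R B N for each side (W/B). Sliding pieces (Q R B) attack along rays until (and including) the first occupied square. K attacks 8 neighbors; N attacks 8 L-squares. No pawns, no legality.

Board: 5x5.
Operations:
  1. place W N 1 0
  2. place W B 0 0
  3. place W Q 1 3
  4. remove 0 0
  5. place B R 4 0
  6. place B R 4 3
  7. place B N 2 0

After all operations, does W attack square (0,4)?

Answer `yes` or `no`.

Answer: yes

Derivation:
Op 1: place WN@(1,0)
Op 2: place WB@(0,0)
Op 3: place WQ@(1,3)
Op 4: remove (0,0)
Op 5: place BR@(4,0)
Op 6: place BR@(4,3)
Op 7: place BN@(2,0)
Per-piece attacks for W:
  WN@(1,0): attacks (2,2) (3,1) (0,2)
  WQ@(1,3): attacks (1,4) (1,2) (1,1) (1,0) (2,3) (3,3) (4,3) (0,3) (2,4) (2,2) (3,1) (4,0) (0,4) (0,2) [ray(0,-1) blocked at (1,0); ray(1,0) blocked at (4,3); ray(1,-1) blocked at (4,0)]
W attacks (0,4): yes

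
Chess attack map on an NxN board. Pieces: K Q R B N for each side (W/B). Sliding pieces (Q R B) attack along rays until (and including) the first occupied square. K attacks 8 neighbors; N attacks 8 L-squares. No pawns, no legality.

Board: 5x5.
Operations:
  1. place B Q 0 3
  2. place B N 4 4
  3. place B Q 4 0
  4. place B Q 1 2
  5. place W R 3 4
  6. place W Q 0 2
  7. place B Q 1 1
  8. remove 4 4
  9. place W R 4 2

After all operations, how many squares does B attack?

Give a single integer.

Answer: 23

Derivation:
Op 1: place BQ@(0,3)
Op 2: place BN@(4,4)
Op 3: place BQ@(4,0)
Op 4: place BQ@(1,2)
Op 5: place WR@(3,4)
Op 6: place WQ@(0,2)
Op 7: place BQ@(1,1)
Op 8: remove (4,4)
Op 9: place WR@(4,2)
Per-piece attacks for B:
  BQ@(0,3): attacks (0,4) (0,2) (1,3) (2,3) (3,3) (4,3) (1,4) (1,2) [ray(0,-1) blocked at (0,2); ray(1,-1) blocked at (1,2)]
  BQ@(1,1): attacks (1,2) (1,0) (2,1) (3,1) (4,1) (0,1) (2,2) (3,3) (4,4) (2,0) (0,2) (0,0) [ray(0,1) blocked at (1,2); ray(-1,1) blocked at (0,2)]
  BQ@(1,2): attacks (1,3) (1,4) (1,1) (2,2) (3,2) (4,2) (0,2) (2,3) (3,4) (2,1) (3,0) (0,3) (0,1) [ray(0,-1) blocked at (1,1); ray(1,0) blocked at (4,2); ray(-1,0) blocked at (0,2); ray(1,1) blocked at (3,4); ray(-1,1) blocked at (0,3)]
  BQ@(4,0): attacks (4,1) (4,2) (3,0) (2,0) (1,0) (0,0) (3,1) (2,2) (1,3) (0,4) [ray(0,1) blocked at (4,2)]
Union (23 distinct): (0,0) (0,1) (0,2) (0,3) (0,4) (1,0) (1,1) (1,2) (1,3) (1,4) (2,0) (2,1) (2,2) (2,3) (3,0) (3,1) (3,2) (3,3) (3,4) (4,1) (4,2) (4,3) (4,4)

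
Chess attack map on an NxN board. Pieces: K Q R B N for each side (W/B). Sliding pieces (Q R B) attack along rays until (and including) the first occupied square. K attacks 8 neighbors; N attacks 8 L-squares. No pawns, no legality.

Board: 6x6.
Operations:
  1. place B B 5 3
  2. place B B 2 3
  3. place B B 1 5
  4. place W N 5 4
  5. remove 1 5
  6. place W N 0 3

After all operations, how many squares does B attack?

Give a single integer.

Answer: 14

Derivation:
Op 1: place BB@(5,3)
Op 2: place BB@(2,3)
Op 3: place BB@(1,5)
Op 4: place WN@(5,4)
Op 5: remove (1,5)
Op 6: place WN@(0,3)
Per-piece attacks for B:
  BB@(2,3): attacks (3,4) (4,5) (3,2) (4,1) (5,0) (1,4) (0,5) (1,2) (0,1)
  BB@(5,3): attacks (4,4) (3,5) (4,2) (3,1) (2,0)
Union (14 distinct): (0,1) (0,5) (1,2) (1,4) (2,0) (3,1) (3,2) (3,4) (3,5) (4,1) (4,2) (4,4) (4,5) (5,0)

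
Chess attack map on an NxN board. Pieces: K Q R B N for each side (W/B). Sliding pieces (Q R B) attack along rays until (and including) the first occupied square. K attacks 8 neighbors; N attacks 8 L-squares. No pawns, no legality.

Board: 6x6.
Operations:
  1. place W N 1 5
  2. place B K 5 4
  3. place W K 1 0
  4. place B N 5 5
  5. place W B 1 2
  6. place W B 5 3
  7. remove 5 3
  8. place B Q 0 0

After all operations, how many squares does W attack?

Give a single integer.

Op 1: place WN@(1,5)
Op 2: place BK@(5,4)
Op 3: place WK@(1,0)
Op 4: place BN@(5,5)
Op 5: place WB@(1,2)
Op 6: place WB@(5,3)
Op 7: remove (5,3)
Op 8: place BQ@(0,0)
Per-piece attacks for W:
  WK@(1,0): attacks (1,1) (2,0) (0,0) (2,1) (0,1)
  WB@(1,2): attacks (2,3) (3,4) (4,5) (2,1) (3,0) (0,3) (0,1)
  WN@(1,5): attacks (2,3) (3,4) (0,3)
Union (10 distinct): (0,0) (0,1) (0,3) (1,1) (2,0) (2,1) (2,3) (3,0) (3,4) (4,5)

Answer: 10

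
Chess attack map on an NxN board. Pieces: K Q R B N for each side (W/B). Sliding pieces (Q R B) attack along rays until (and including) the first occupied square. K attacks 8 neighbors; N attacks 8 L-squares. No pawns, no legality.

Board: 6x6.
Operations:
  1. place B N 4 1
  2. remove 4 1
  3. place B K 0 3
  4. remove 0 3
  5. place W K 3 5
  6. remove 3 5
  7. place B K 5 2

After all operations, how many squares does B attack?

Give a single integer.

Op 1: place BN@(4,1)
Op 2: remove (4,1)
Op 3: place BK@(0,3)
Op 4: remove (0,3)
Op 5: place WK@(3,5)
Op 6: remove (3,5)
Op 7: place BK@(5,2)
Per-piece attacks for B:
  BK@(5,2): attacks (5,3) (5,1) (4,2) (4,3) (4,1)
Union (5 distinct): (4,1) (4,2) (4,3) (5,1) (5,3)

Answer: 5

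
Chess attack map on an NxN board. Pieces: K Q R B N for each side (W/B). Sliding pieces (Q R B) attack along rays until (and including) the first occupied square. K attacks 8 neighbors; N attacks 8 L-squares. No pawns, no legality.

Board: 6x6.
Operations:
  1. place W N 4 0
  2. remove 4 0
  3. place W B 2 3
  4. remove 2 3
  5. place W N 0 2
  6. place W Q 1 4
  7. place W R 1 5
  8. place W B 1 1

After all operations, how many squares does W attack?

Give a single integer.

Answer: 27

Derivation:
Op 1: place WN@(4,0)
Op 2: remove (4,0)
Op 3: place WB@(2,3)
Op 4: remove (2,3)
Op 5: place WN@(0,2)
Op 6: place WQ@(1,4)
Op 7: place WR@(1,5)
Op 8: place WB@(1,1)
Per-piece attacks for W:
  WN@(0,2): attacks (1,4) (2,3) (1,0) (2,1)
  WB@(1,1): attacks (2,2) (3,3) (4,4) (5,5) (2,0) (0,2) (0,0) [ray(-1,1) blocked at (0,2)]
  WQ@(1,4): attacks (1,5) (1,3) (1,2) (1,1) (2,4) (3,4) (4,4) (5,4) (0,4) (2,5) (2,3) (3,2) (4,1) (5,0) (0,5) (0,3) [ray(0,1) blocked at (1,5); ray(0,-1) blocked at (1,1)]
  WR@(1,5): attacks (1,4) (2,5) (3,5) (4,5) (5,5) (0,5) [ray(0,-1) blocked at (1,4)]
Union (27 distinct): (0,0) (0,2) (0,3) (0,4) (0,5) (1,0) (1,1) (1,2) (1,3) (1,4) (1,5) (2,0) (2,1) (2,2) (2,3) (2,4) (2,5) (3,2) (3,3) (3,4) (3,5) (4,1) (4,4) (4,5) (5,0) (5,4) (5,5)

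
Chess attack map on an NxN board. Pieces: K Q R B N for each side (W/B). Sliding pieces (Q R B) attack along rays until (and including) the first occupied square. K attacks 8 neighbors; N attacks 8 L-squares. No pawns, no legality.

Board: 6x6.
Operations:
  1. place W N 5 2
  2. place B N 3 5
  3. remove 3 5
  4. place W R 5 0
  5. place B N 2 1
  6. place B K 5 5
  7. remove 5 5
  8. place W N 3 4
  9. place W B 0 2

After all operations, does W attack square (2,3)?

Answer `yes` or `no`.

Answer: no

Derivation:
Op 1: place WN@(5,2)
Op 2: place BN@(3,5)
Op 3: remove (3,5)
Op 4: place WR@(5,0)
Op 5: place BN@(2,1)
Op 6: place BK@(5,5)
Op 7: remove (5,5)
Op 8: place WN@(3,4)
Op 9: place WB@(0,2)
Per-piece attacks for W:
  WB@(0,2): attacks (1,3) (2,4) (3,5) (1,1) (2,0)
  WN@(3,4): attacks (5,5) (1,5) (4,2) (5,3) (2,2) (1,3)
  WR@(5,0): attacks (5,1) (5,2) (4,0) (3,0) (2,0) (1,0) (0,0) [ray(0,1) blocked at (5,2)]
  WN@(5,2): attacks (4,4) (3,3) (4,0) (3,1)
W attacks (2,3): no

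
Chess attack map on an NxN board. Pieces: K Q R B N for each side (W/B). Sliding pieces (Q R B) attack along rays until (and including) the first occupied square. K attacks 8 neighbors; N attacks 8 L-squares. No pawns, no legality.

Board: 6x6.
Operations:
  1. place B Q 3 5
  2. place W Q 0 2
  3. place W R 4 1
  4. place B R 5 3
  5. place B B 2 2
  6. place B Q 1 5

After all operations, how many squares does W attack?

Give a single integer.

Answer: 20

Derivation:
Op 1: place BQ@(3,5)
Op 2: place WQ@(0,2)
Op 3: place WR@(4,1)
Op 4: place BR@(5,3)
Op 5: place BB@(2,2)
Op 6: place BQ@(1,5)
Per-piece attacks for W:
  WQ@(0,2): attacks (0,3) (0,4) (0,5) (0,1) (0,0) (1,2) (2,2) (1,3) (2,4) (3,5) (1,1) (2,0) [ray(1,0) blocked at (2,2); ray(1,1) blocked at (3,5)]
  WR@(4,1): attacks (4,2) (4,3) (4,4) (4,5) (4,0) (5,1) (3,1) (2,1) (1,1) (0,1)
Union (20 distinct): (0,0) (0,1) (0,3) (0,4) (0,5) (1,1) (1,2) (1,3) (2,0) (2,1) (2,2) (2,4) (3,1) (3,5) (4,0) (4,2) (4,3) (4,4) (4,5) (5,1)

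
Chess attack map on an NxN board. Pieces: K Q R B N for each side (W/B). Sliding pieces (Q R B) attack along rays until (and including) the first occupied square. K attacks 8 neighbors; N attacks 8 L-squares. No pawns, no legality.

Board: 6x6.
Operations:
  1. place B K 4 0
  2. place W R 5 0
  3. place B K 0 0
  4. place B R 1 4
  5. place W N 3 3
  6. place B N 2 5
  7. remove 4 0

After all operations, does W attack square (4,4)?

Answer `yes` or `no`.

Answer: no

Derivation:
Op 1: place BK@(4,0)
Op 2: place WR@(5,0)
Op 3: place BK@(0,0)
Op 4: place BR@(1,4)
Op 5: place WN@(3,3)
Op 6: place BN@(2,5)
Op 7: remove (4,0)
Per-piece attacks for W:
  WN@(3,3): attacks (4,5) (5,4) (2,5) (1,4) (4,1) (5,2) (2,1) (1,2)
  WR@(5,0): attacks (5,1) (5,2) (5,3) (5,4) (5,5) (4,0) (3,0) (2,0) (1,0) (0,0) [ray(-1,0) blocked at (0,0)]
W attacks (4,4): no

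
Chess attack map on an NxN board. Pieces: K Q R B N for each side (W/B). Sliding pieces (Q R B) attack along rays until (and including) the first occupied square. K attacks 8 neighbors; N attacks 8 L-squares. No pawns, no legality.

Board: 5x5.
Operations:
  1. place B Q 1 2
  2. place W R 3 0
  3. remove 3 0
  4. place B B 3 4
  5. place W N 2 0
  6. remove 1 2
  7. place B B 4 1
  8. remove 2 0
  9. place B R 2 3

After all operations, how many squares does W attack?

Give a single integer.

Answer: 0

Derivation:
Op 1: place BQ@(1,2)
Op 2: place WR@(3,0)
Op 3: remove (3,0)
Op 4: place BB@(3,4)
Op 5: place WN@(2,0)
Op 6: remove (1,2)
Op 7: place BB@(4,1)
Op 8: remove (2,0)
Op 9: place BR@(2,3)
Per-piece attacks for W:
Union (0 distinct): (none)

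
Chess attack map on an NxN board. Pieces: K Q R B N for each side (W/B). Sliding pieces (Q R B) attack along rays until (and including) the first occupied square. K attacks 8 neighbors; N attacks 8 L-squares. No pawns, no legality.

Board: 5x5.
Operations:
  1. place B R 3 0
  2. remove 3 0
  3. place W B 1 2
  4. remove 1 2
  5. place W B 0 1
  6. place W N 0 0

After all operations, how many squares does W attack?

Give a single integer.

Op 1: place BR@(3,0)
Op 2: remove (3,0)
Op 3: place WB@(1,2)
Op 4: remove (1,2)
Op 5: place WB@(0,1)
Op 6: place WN@(0,0)
Per-piece attacks for W:
  WN@(0,0): attacks (1,2) (2,1)
  WB@(0,1): attacks (1,2) (2,3) (3,4) (1,0)
Union (5 distinct): (1,0) (1,2) (2,1) (2,3) (3,4)

Answer: 5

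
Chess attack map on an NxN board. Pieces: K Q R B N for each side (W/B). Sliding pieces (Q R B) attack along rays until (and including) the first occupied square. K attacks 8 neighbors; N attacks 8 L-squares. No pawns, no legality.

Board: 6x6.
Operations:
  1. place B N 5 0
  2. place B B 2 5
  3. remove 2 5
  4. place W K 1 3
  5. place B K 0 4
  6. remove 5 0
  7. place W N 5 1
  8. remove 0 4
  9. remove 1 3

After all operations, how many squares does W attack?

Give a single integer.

Op 1: place BN@(5,0)
Op 2: place BB@(2,5)
Op 3: remove (2,5)
Op 4: place WK@(1,3)
Op 5: place BK@(0,4)
Op 6: remove (5,0)
Op 7: place WN@(5,1)
Op 8: remove (0,4)
Op 9: remove (1,3)
Per-piece attacks for W:
  WN@(5,1): attacks (4,3) (3,2) (3,0)
Union (3 distinct): (3,0) (3,2) (4,3)

Answer: 3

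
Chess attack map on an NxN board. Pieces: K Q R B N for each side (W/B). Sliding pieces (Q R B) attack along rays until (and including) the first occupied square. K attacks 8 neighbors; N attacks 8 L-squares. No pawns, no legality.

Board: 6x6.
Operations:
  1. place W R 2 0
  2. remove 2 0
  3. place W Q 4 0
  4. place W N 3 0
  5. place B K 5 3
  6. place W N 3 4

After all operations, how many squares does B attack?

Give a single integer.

Op 1: place WR@(2,0)
Op 2: remove (2,0)
Op 3: place WQ@(4,0)
Op 4: place WN@(3,0)
Op 5: place BK@(5,3)
Op 6: place WN@(3,4)
Per-piece attacks for B:
  BK@(5,3): attacks (5,4) (5,2) (4,3) (4,4) (4,2)
Union (5 distinct): (4,2) (4,3) (4,4) (5,2) (5,4)

Answer: 5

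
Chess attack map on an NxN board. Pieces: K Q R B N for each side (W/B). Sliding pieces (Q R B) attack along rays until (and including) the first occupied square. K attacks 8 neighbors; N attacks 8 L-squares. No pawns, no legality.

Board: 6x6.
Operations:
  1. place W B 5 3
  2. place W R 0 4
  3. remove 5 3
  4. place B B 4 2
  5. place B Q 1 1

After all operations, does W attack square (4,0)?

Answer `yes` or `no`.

Answer: no

Derivation:
Op 1: place WB@(5,3)
Op 2: place WR@(0,4)
Op 3: remove (5,3)
Op 4: place BB@(4,2)
Op 5: place BQ@(1,1)
Per-piece attacks for W:
  WR@(0,4): attacks (0,5) (0,3) (0,2) (0,1) (0,0) (1,4) (2,4) (3,4) (4,4) (5,4)
W attacks (4,0): no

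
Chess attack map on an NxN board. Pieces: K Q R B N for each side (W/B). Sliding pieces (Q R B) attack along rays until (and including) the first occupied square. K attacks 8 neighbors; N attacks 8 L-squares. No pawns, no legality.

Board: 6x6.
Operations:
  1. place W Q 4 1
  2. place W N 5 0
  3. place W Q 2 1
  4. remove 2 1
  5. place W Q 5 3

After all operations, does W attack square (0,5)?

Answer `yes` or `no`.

Answer: yes

Derivation:
Op 1: place WQ@(4,1)
Op 2: place WN@(5,0)
Op 3: place WQ@(2,1)
Op 4: remove (2,1)
Op 5: place WQ@(5,3)
Per-piece attacks for W:
  WQ@(4,1): attacks (4,2) (4,3) (4,4) (4,5) (4,0) (5,1) (3,1) (2,1) (1,1) (0,1) (5,2) (5,0) (3,2) (2,3) (1,4) (0,5) (3,0) [ray(1,-1) blocked at (5,0)]
  WN@(5,0): attacks (4,2) (3,1)
  WQ@(5,3): attacks (5,4) (5,5) (5,2) (5,1) (5,0) (4,3) (3,3) (2,3) (1,3) (0,3) (4,4) (3,5) (4,2) (3,1) (2,0) [ray(0,-1) blocked at (5,0)]
W attacks (0,5): yes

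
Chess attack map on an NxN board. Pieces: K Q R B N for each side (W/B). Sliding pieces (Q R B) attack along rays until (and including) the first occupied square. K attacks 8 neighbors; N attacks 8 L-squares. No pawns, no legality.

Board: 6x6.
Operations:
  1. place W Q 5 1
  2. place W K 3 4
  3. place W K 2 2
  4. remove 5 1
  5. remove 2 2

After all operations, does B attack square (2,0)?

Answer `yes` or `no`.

Op 1: place WQ@(5,1)
Op 2: place WK@(3,4)
Op 3: place WK@(2,2)
Op 4: remove (5,1)
Op 5: remove (2,2)
Per-piece attacks for B:
B attacks (2,0): no

Answer: no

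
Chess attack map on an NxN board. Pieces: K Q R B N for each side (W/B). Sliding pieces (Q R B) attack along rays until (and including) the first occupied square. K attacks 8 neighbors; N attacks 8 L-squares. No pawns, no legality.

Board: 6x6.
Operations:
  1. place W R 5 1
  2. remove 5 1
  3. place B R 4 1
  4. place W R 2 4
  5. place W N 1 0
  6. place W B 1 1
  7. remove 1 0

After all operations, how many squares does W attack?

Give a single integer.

Op 1: place WR@(5,1)
Op 2: remove (5,1)
Op 3: place BR@(4,1)
Op 4: place WR@(2,4)
Op 5: place WN@(1,0)
Op 6: place WB@(1,1)
Op 7: remove (1,0)
Per-piece attacks for W:
  WB@(1,1): attacks (2,2) (3,3) (4,4) (5,5) (2,0) (0,2) (0,0)
  WR@(2,4): attacks (2,5) (2,3) (2,2) (2,1) (2,0) (3,4) (4,4) (5,4) (1,4) (0,4)
Union (14 distinct): (0,0) (0,2) (0,4) (1,4) (2,0) (2,1) (2,2) (2,3) (2,5) (3,3) (3,4) (4,4) (5,4) (5,5)

Answer: 14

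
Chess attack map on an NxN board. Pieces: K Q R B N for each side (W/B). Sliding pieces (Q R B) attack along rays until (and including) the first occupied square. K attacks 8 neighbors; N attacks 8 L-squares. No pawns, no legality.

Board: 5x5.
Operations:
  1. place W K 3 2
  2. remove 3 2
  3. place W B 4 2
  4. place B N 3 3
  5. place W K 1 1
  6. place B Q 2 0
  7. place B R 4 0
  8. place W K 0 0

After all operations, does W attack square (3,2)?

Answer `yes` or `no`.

Answer: no

Derivation:
Op 1: place WK@(3,2)
Op 2: remove (3,2)
Op 3: place WB@(4,2)
Op 4: place BN@(3,3)
Op 5: place WK@(1,1)
Op 6: place BQ@(2,0)
Op 7: place BR@(4,0)
Op 8: place WK@(0,0)
Per-piece attacks for W:
  WK@(0,0): attacks (0,1) (1,0) (1,1)
  WK@(1,1): attacks (1,2) (1,0) (2,1) (0,1) (2,2) (2,0) (0,2) (0,0)
  WB@(4,2): attacks (3,3) (3,1) (2,0) [ray(-1,1) blocked at (3,3); ray(-1,-1) blocked at (2,0)]
W attacks (3,2): no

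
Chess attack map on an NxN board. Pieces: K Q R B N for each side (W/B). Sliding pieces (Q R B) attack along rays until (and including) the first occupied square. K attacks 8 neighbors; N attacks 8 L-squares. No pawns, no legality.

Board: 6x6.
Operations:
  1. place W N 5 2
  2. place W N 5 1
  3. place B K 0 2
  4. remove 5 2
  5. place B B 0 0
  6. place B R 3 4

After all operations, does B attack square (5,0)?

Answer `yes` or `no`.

Op 1: place WN@(5,2)
Op 2: place WN@(5,1)
Op 3: place BK@(0,2)
Op 4: remove (5,2)
Op 5: place BB@(0,0)
Op 6: place BR@(3,4)
Per-piece attacks for B:
  BB@(0,0): attacks (1,1) (2,2) (3,3) (4,4) (5,5)
  BK@(0,2): attacks (0,3) (0,1) (1,2) (1,3) (1,1)
  BR@(3,4): attacks (3,5) (3,3) (3,2) (3,1) (3,0) (4,4) (5,4) (2,4) (1,4) (0,4)
B attacks (5,0): no

Answer: no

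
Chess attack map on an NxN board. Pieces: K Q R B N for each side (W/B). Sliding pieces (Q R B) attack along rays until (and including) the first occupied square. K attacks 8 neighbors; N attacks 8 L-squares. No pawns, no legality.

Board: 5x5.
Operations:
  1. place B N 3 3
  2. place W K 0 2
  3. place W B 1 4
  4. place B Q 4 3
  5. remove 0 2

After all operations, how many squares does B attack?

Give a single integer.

Op 1: place BN@(3,3)
Op 2: place WK@(0,2)
Op 3: place WB@(1,4)
Op 4: place BQ@(4,3)
Op 5: remove (0,2)
Per-piece attacks for B:
  BN@(3,3): attacks (1,4) (4,1) (2,1) (1,2)
  BQ@(4,3): attacks (4,4) (4,2) (4,1) (4,0) (3,3) (3,4) (3,2) (2,1) (1,0) [ray(-1,0) blocked at (3,3)]
Union (11 distinct): (1,0) (1,2) (1,4) (2,1) (3,2) (3,3) (3,4) (4,0) (4,1) (4,2) (4,4)

Answer: 11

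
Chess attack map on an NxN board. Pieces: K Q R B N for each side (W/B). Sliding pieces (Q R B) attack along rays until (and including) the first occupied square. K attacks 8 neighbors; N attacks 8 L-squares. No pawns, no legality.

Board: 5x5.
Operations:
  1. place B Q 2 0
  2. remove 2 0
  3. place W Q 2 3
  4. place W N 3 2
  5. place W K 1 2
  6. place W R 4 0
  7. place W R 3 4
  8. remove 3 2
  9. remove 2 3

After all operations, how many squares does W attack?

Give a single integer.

Op 1: place BQ@(2,0)
Op 2: remove (2,0)
Op 3: place WQ@(2,3)
Op 4: place WN@(3,2)
Op 5: place WK@(1,2)
Op 6: place WR@(4,0)
Op 7: place WR@(3,4)
Op 8: remove (3,2)
Op 9: remove (2,3)
Per-piece attacks for W:
  WK@(1,2): attacks (1,3) (1,1) (2,2) (0,2) (2,3) (2,1) (0,3) (0,1)
  WR@(3,4): attacks (3,3) (3,2) (3,1) (3,0) (4,4) (2,4) (1,4) (0,4)
  WR@(4,0): attacks (4,1) (4,2) (4,3) (4,4) (3,0) (2,0) (1,0) (0,0)
Union (22 distinct): (0,0) (0,1) (0,2) (0,3) (0,4) (1,0) (1,1) (1,3) (1,4) (2,0) (2,1) (2,2) (2,3) (2,4) (3,0) (3,1) (3,2) (3,3) (4,1) (4,2) (4,3) (4,4)

Answer: 22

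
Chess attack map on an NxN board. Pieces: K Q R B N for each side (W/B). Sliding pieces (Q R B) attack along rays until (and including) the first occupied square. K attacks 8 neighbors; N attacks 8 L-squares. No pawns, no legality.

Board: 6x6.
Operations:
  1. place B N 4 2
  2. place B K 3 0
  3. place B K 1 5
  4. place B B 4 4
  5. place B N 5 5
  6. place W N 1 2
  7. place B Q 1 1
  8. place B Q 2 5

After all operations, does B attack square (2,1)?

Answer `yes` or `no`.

Answer: yes

Derivation:
Op 1: place BN@(4,2)
Op 2: place BK@(3,0)
Op 3: place BK@(1,5)
Op 4: place BB@(4,4)
Op 5: place BN@(5,5)
Op 6: place WN@(1,2)
Op 7: place BQ@(1,1)
Op 8: place BQ@(2,5)
Per-piece attacks for B:
  BQ@(1,1): attacks (1,2) (1,0) (2,1) (3,1) (4,1) (5,1) (0,1) (2,2) (3,3) (4,4) (2,0) (0,2) (0,0) [ray(0,1) blocked at (1,2); ray(1,1) blocked at (4,4)]
  BK@(1,5): attacks (1,4) (2,5) (0,5) (2,4) (0,4)
  BQ@(2,5): attacks (2,4) (2,3) (2,2) (2,1) (2,0) (3,5) (4,5) (5,5) (1,5) (3,4) (4,3) (5,2) (1,4) (0,3) [ray(1,0) blocked at (5,5); ray(-1,0) blocked at (1,5)]
  BK@(3,0): attacks (3,1) (4,0) (2,0) (4,1) (2,1)
  BN@(4,2): attacks (5,4) (3,4) (2,3) (5,0) (3,0) (2,1)
  BB@(4,4): attacks (5,5) (5,3) (3,5) (3,3) (2,2) (1,1) [ray(1,1) blocked at (5,5); ray(-1,-1) blocked at (1,1)]
  BN@(5,5): attacks (4,3) (3,4)
B attacks (2,1): yes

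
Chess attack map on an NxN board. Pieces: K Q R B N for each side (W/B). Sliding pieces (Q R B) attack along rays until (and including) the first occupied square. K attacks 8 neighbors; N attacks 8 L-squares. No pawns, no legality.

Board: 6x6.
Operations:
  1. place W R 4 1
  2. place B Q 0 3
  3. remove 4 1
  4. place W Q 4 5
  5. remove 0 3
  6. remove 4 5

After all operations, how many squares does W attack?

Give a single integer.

Answer: 0

Derivation:
Op 1: place WR@(4,1)
Op 2: place BQ@(0,3)
Op 3: remove (4,1)
Op 4: place WQ@(4,5)
Op 5: remove (0,3)
Op 6: remove (4,5)
Per-piece attacks for W:
Union (0 distinct): (none)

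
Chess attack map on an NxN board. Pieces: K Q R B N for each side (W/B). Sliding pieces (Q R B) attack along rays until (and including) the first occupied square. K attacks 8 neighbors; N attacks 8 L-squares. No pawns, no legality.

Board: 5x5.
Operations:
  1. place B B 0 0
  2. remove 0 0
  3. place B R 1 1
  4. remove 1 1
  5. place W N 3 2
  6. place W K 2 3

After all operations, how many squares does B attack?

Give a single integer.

Op 1: place BB@(0,0)
Op 2: remove (0,0)
Op 3: place BR@(1,1)
Op 4: remove (1,1)
Op 5: place WN@(3,2)
Op 6: place WK@(2,3)
Per-piece attacks for B:
Union (0 distinct): (none)

Answer: 0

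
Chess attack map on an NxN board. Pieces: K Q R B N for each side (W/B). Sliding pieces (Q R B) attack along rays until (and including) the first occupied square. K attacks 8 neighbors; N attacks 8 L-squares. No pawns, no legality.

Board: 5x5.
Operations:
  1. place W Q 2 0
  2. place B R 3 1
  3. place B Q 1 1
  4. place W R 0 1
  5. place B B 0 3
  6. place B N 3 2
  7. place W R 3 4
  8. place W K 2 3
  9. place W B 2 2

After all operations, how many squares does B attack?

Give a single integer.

Answer: 18

Derivation:
Op 1: place WQ@(2,0)
Op 2: place BR@(3,1)
Op 3: place BQ@(1,1)
Op 4: place WR@(0,1)
Op 5: place BB@(0,3)
Op 6: place BN@(3,2)
Op 7: place WR@(3,4)
Op 8: place WK@(2,3)
Op 9: place WB@(2,2)
Per-piece attacks for B:
  BB@(0,3): attacks (1,4) (1,2) (2,1) (3,0)
  BQ@(1,1): attacks (1,2) (1,3) (1,4) (1,0) (2,1) (3,1) (0,1) (2,2) (2,0) (0,2) (0,0) [ray(1,0) blocked at (3,1); ray(-1,0) blocked at (0,1); ray(1,1) blocked at (2,2); ray(1,-1) blocked at (2,0)]
  BR@(3,1): attacks (3,2) (3,0) (4,1) (2,1) (1,1) [ray(0,1) blocked at (3,2); ray(-1,0) blocked at (1,1)]
  BN@(3,2): attacks (4,4) (2,4) (1,3) (4,0) (2,0) (1,1)
Union (18 distinct): (0,0) (0,1) (0,2) (1,0) (1,1) (1,2) (1,3) (1,4) (2,0) (2,1) (2,2) (2,4) (3,0) (3,1) (3,2) (4,0) (4,1) (4,4)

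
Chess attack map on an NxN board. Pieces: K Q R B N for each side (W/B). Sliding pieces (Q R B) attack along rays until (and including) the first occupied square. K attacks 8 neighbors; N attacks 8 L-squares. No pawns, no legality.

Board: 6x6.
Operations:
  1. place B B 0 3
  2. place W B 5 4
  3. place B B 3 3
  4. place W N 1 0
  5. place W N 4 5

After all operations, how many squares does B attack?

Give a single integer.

Op 1: place BB@(0,3)
Op 2: place WB@(5,4)
Op 3: place BB@(3,3)
Op 4: place WN@(1,0)
Op 5: place WN@(4,5)
Per-piece attacks for B:
  BB@(0,3): attacks (1,4) (2,5) (1,2) (2,1) (3,0)
  BB@(3,3): attacks (4,4) (5,5) (4,2) (5,1) (2,4) (1,5) (2,2) (1,1) (0,0)
Union (14 distinct): (0,0) (1,1) (1,2) (1,4) (1,5) (2,1) (2,2) (2,4) (2,5) (3,0) (4,2) (4,4) (5,1) (5,5)

Answer: 14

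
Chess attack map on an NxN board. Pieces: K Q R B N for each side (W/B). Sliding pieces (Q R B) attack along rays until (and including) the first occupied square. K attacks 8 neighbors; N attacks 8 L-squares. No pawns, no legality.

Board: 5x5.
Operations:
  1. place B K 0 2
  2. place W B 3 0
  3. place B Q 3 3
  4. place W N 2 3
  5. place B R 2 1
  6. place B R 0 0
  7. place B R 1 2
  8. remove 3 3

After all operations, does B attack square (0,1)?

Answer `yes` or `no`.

Op 1: place BK@(0,2)
Op 2: place WB@(3,0)
Op 3: place BQ@(3,3)
Op 4: place WN@(2,3)
Op 5: place BR@(2,1)
Op 6: place BR@(0,0)
Op 7: place BR@(1,2)
Op 8: remove (3,3)
Per-piece attacks for B:
  BR@(0,0): attacks (0,1) (0,2) (1,0) (2,0) (3,0) [ray(0,1) blocked at (0,2); ray(1,0) blocked at (3,0)]
  BK@(0,2): attacks (0,3) (0,1) (1,2) (1,3) (1,1)
  BR@(1,2): attacks (1,3) (1,4) (1,1) (1,0) (2,2) (3,2) (4,2) (0,2) [ray(-1,0) blocked at (0,2)]
  BR@(2,1): attacks (2,2) (2,3) (2,0) (3,1) (4,1) (1,1) (0,1) [ray(0,1) blocked at (2,3)]
B attacks (0,1): yes

Answer: yes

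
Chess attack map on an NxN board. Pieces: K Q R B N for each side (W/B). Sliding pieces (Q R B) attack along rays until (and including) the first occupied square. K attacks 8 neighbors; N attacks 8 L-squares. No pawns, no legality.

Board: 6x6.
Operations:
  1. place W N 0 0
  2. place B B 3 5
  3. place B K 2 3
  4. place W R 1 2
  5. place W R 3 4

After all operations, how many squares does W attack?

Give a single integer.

Op 1: place WN@(0,0)
Op 2: place BB@(3,5)
Op 3: place BK@(2,3)
Op 4: place WR@(1,2)
Op 5: place WR@(3,4)
Per-piece attacks for W:
  WN@(0,0): attacks (1,2) (2,1)
  WR@(1,2): attacks (1,3) (1,4) (1,5) (1,1) (1,0) (2,2) (3,2) (4,2) (5,2) (0,2)
  WR@(3,4): attacks (3,5) (3,3) (3,2) (3,1) (3,0) (4,4) (5,4) (2,4) (1,4) (0,4) [ray(0,1) blocked at (3,5)]
Union (20 distinct): (0,2) (0,4) (1,0) (1,1) (1,2) (1,3) (1,4) (1,5) (2,1) (2,2) (2,4) (3,0) (3,1) (3,2) (3,3) (3,5) (4,2) (4,4) (5,2) (5,4)

Answer: 20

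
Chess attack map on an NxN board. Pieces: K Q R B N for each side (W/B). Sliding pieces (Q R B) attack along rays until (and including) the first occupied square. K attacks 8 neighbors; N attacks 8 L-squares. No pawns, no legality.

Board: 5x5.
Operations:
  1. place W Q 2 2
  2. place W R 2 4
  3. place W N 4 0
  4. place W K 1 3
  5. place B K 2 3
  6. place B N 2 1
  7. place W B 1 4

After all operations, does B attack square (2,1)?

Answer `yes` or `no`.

Answer: no

Derivation:
Op 1: place WQ@(2,2)
Op 2: place WR@(2,4)
Op 3: place WN@(4,0)
Op 4: place WK@(1,3)
Op 5: place BK@(2,3)
Op 6: place BN@(2,1)
Op 7: place WB@(1,4)
Per-piece attacks for B:
  BN@(2,1): attacks (3,3) (4,2) (1,3) (0,2) (4,0) (0,0)
  BK@(2,3): attacks (2,4) (2,2) (3,3) (1,3) (3,4) (3,2) (1,4) (1,2)
B attacks (2,1): no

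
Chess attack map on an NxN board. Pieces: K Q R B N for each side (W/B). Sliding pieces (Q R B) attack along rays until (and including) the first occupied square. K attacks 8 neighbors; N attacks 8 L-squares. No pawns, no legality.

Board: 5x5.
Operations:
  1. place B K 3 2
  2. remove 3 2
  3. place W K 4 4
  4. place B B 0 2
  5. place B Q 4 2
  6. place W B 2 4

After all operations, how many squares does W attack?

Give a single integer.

Answer: 6

Derivation:
Op 1: place BK@(3,2)
Op 2: remove (3,2)
Op 3: place WK@(4,4)
Op 4: place BB@(0,2)
Op 5: place BQ@(4,2)
Op 6: place WB@(2,4)
Per-piece attacks for W:
  WB@(2,4): attacks (3,3) (4,2) (1,3) (0,2) [ray(1,-1) blocked at (4,2); ray(-1,-1) blocked at (0,2)]
  WK@(4,4): attacks (4,3) (3,4) (3,3)
Union (6 distinct): (0,2) (1,3) (3,3) (3,4) (4,2) (4,3)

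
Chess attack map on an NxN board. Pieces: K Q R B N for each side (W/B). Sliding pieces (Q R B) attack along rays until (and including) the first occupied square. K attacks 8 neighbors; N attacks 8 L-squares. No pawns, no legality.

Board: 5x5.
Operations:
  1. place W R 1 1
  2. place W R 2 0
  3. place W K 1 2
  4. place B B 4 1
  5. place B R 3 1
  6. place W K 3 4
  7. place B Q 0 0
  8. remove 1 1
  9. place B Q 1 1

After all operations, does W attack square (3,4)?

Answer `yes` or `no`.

Op 1: place WR@(1,1)
Op 2: place WR@(2,0)
Op 3: place WK@(1,2)
Op 4: place BB@(4,1)
Op 5: place BR@(3,1)
Op 6: place WK@(3,4)
Op 7: place BQ@(0,0)
Op 8: remove (1,1)
Op 9: place BQ@(1,1)
Per-piece attacks for W:
  WK@(1,2): attacks (1,3) (1,1) (2,2) (0,2) (2,3) (2,1) (0,3) (0,1)
  WR@(2,0): attacks (2,1) (2,2) (2,3) (2,4) (3,0) (4,0) (1,0) (0,0) [ray(-1,0) blocked at (0,0)]
  WK@(3,4): attacks (3,3) (4,4) (2,4) (4,3) (2,3)
W attacks (3,4): no

Answer: no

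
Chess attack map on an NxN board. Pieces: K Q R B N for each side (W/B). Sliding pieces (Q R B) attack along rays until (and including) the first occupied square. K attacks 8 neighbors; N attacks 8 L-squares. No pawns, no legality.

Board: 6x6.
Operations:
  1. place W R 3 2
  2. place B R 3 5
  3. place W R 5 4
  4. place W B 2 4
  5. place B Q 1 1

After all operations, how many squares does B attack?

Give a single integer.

Answer: 22

Derivation:
Op 1: place WR@(3,2)
Op 2: place BR@(3,5)
Op 3: place WR@(5,4)
Op 4: place WB@(2,4)
Op 5: place BQ@(1,1)
Per-piece attacks for B:
  BQ@(1,1): attacks (1,2) (1,3) (1,4) (1,5) (1,0) (2,1) (3,1) (4,1) (5,1) (0,1) (2,2) (3,3) (4,4) (5,5) (2,0) (0,2) (0,0)
  BR@(3,5): attacks (3,4) (3,3) (3,2) (4,5) (5,5) (2,5) (1,5) (0,5) [ray(0,-1) blocked at (3,2)]
Union (22 distinct): (0,0) (0,1) (0,2) (0,5) (1,0) (1,2) (1,3) (1,4) (1,5) (2,0) (2,1) (2,2) (2,5) (3,1) (3,2) (3,3) (3,4) (4,1) (4,4) (4,5) (5,1) (5,5)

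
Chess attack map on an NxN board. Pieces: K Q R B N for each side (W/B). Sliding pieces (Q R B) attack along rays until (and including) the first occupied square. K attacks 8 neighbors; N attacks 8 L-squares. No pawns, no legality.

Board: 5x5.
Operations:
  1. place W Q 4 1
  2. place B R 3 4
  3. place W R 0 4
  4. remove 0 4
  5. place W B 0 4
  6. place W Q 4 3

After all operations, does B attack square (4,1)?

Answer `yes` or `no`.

Answer: no

Derivation:
Op 1: place WQ@(4,1)
Op 2: place BR@(3,4)
Op 3: place WR@(0,4)
Op 4: remove (0,4)
Op 5: place WB@(0,4)
Op 6: place WQ@(4,3)
Per-piece attacks for B:
  BR@(3,4): attacks (3,3) (3,2) (3,1) (3,0) (4,4) (2,4) (1,4) (0,4) [ray(-1,0) blocked at (0,4)]
B attacks (4,1): no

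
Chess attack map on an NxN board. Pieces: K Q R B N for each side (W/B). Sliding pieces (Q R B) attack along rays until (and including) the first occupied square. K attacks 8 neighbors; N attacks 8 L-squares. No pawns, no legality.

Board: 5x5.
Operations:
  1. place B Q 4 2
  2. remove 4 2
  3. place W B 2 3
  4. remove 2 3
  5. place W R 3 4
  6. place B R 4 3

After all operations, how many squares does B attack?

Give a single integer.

Answer: 8

Derivation:
Op 1: place BQ@(4,2)
Op 2: remove (4,2)
Op 3: place WB@(2,3)
Op 4: remove (2,3)
Op 5: place WR@(3,4)
Op 6: place BR@(4,3)
Per-piece attacks for B:
  BR@(4,3): attacks (4,4) (4,2) (4,1) (4,0) (3,3) (2,3) (1,3) (0,3)
Union (8 distinct): (0,3) (1,3) (2,3) (3,3) (4,0) (4,1) (4,2) (4,4)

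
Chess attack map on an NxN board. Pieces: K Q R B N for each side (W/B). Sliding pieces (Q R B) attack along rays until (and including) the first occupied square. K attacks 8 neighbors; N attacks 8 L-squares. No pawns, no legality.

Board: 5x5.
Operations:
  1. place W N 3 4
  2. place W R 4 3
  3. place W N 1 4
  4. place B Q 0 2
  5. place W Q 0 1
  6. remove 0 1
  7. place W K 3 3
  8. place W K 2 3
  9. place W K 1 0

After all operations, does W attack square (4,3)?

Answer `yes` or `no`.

Answer: yes

Derivation:
Op 1: place WN@(3,4)
Op 2: place WR@(4,3)
Op 3: place WN@(1,4)
Op 4: place BQ@(0,2)
Op 5: place WQ@(0,1)
Op 6: remove (0,1)
Op 7: place WK@(3,3)
Op 8: place WK@(2,3)
Op 9: place WK@(1,0)
Per-piece attacks for W:
  WK@(1,0): attacks (1,1) (2,0) (0,0) (2,1) (0,1)
  WN@(1,4): attacks (2,2) (3,3) (0,2)
  WK@(2,3): attacks (2,4) (2,2) (3,3) (1,3) (3,4) (3,2) (1,4) (1,2)
  WK@(3,3): attacks (3,4) (3,2) (4,3) (2,3) (4,4) (4,2) (2,4) (2,2)
  WN@(3,4): attacks (4,2) (2,2) (1,3)
  WR@(4,3): attacks (4,4) (4,2) (4,1) (4,0) (3,3) [ray(-1,0) blocked at (3,3)]
W attacks (4,3): yes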